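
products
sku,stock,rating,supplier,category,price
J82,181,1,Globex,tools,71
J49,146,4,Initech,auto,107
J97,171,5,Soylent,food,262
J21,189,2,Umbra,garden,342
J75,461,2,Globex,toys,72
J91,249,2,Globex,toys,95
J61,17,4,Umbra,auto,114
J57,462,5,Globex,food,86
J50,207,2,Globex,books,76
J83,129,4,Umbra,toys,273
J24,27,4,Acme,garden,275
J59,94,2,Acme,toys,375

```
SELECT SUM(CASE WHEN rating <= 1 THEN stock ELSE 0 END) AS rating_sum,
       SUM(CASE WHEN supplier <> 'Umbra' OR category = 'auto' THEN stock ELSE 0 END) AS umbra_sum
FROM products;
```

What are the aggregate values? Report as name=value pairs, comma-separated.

[rating_sum: rating <= 1]
sku=J82: ✓ → 181
sku=J49: ✗
sku=J97: ✗
sku=J21: ✗
sku=J75: ✗
sku=J91: ✗
sku=J61: ✗
sku=J57: ✗
sku=J50: ✗
sku=J83: ✗
sku=J24: ✗
sku=J59: ✗
rating_sum = 181
—
[umbra_sum: supplier <> 'Umbra' OR category = 'auto']
sku=J82: ✓ → 181
sku=J49: ✓ → 146
sku=J97: ✓ → 171
sku=J21: ✗
sku=J75: ✓ → 461
sku=J91: ✓ → 249
sku=J61: ✓ → 17
sku=J57: ✓ → 462
sku=J50: ✓ → 207
sku=J83: ✗
sku=J24: ✓ → 27
sku=J59: ✓ → 94
umbra_sum = 181 + 146 + 171 + 461 + 249 + 17 + 462 + 207 + 27 + 94 = 2015

rating_sum=181, umbra_sum=2015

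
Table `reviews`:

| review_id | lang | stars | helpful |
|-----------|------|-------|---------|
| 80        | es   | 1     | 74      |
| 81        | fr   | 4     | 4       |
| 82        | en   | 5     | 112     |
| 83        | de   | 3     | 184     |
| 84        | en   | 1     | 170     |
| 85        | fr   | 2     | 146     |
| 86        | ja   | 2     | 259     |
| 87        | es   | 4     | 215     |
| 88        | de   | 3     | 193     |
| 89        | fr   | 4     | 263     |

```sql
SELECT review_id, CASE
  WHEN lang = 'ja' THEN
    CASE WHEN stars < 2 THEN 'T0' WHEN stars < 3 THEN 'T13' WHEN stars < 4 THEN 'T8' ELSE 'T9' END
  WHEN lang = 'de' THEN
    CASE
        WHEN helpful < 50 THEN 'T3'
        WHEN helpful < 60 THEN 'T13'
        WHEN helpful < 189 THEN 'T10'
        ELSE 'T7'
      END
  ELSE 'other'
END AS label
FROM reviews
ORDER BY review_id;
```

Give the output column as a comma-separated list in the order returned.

review_id=80: lang='es' → outer ELSE → other
review_id=81: lang='fr' → outer ELSE → other
review_id=82: lang='en' → outer ELSE → other
review_id=83: lang='de' → inner[helpful < 189] → T10
review_id=84: lang='en' → outer ELSE → other
review_id=85: lang='fr' → outer ELSE → other
review_id=86: lang='ja' → inner[stars < 3] → T13
review_id=87: lang='es' → outer ELSE → other
review_id=88: lang='de' → inner[ELSE] → T7
review_id=89: lang='fr' → outer ELSE → other

other, other, other, T10, other, other, T13, other, T7, other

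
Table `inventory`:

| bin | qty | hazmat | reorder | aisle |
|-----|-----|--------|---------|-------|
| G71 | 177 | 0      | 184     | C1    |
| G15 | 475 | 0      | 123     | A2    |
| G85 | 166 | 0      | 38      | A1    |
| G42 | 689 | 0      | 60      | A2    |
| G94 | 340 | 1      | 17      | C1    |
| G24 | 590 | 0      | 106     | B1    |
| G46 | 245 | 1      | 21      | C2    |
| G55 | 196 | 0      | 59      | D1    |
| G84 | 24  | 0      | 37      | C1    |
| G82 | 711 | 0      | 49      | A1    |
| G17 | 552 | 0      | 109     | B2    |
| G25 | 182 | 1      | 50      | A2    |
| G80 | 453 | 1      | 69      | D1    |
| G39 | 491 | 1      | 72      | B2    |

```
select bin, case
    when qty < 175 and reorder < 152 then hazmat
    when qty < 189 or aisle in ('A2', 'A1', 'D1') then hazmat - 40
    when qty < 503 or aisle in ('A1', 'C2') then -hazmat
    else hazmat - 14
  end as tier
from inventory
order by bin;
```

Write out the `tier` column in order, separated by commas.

-40, -14, -14, -39, -1, -40, -1, -40, -40, -39, -40, 0, 0, -1

bin=G15: qty < 189 or aisle in ('A2', 'A1', 'D1') → -40
bin=G17: ELSE → -14
bin=G24: ELSE → -14
bin=G25: qty < 189 or aisle in ('A2', 'A1', 'D1') → -39
bin=G39: qty < 503 or aisle in ('A1', 'C2') → -1
bin=G42: qty < 189 or aisle in ('A2', 'A1', 'D1') → -40
bin=G46: qty < 503 or aisle in ('A1', 'C2') → -1
bin=G55: qty < 189 or aisle in ('A2', 'A1', 'D1') → -40
bin=G71: qty < 189 or aisle in ('A2', 'A1', 'D1') → -40
bin=G80: qty < 189 or aisle in ('A2', 'A1', 'D1') → -39
bin=G82: qty < 189 or aisle in ('A2', 'A1', 'D1') → -40
bin=G84: qty < 175 and reorder < 152 → 0
bin=G85: qty < 175 and reorder < 152 → 0
bin=G94: qty < 503 or aisle in ('A1', 'C2') → -1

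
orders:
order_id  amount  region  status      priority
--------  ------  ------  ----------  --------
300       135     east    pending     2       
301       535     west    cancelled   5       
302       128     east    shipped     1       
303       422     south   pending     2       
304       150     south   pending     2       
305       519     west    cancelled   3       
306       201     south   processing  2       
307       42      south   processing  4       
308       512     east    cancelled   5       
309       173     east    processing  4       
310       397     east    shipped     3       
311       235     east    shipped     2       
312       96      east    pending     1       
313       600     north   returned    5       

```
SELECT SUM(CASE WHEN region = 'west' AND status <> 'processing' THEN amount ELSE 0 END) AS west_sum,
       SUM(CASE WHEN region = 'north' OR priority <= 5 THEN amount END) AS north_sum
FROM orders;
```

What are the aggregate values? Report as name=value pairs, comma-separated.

[west_sum: region = 'west' AND status <> 'processing']
order_id=300: ✗
order_id=301: ✓ → 535
order_id=302: ✗
order_id=303: ✗
order_id=304: ✗
order_id=305: ✓ → 519
order_id=306: ✗
order_id=307: ✗
order_id=308: ✗
order_id=309: ✗
order_id=310: ✗
order_id=311: ✗
order_id=312: ✗
order_id=313: ✗
west_sum = 535 + 519 = 1054
—
[north_sum: region = 'north' OR priority <= 5]
order_id=300: ✓ → 135
order_id=301: ✓ → 535
order_id=302: ✓ → 128
order_id=303: ✓ → 422
order_id=304: ✓ → 150
order_id=305: ✓ → 519
order_id=306: ✓ → 201
order_id=307: ✓ → 42
order_id=308: ✓ → 512
order_id=309: ✓ → 173
order_id=310: ✓ → 397
order_id=311: ✓ → 235
order_id=312: ✓ → 96
order_id=313: ✓ → 600
north_sum = 135 + 535 + 128 + 422 + 150 + 519 + 201 + 42 + 512 + 173 + 397 + 235 + 96 + 600 = 4145

west_sum=1054, north_sum=4145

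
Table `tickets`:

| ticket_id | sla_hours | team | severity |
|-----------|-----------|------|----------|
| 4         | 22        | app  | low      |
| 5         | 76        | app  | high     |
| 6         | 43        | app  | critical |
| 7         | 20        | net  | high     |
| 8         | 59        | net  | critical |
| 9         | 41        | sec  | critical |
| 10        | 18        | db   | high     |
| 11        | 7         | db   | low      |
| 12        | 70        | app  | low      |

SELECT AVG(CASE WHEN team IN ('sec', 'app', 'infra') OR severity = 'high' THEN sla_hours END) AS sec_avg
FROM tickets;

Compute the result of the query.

ticket_id=4: ✓ → 22
ticket_id=5: ✓ → 76
ticket_id=6: ✓ → 43
ticket_id=7: ✓ → 20
ticket_id=8: ✗
ticket_id=9: ✓ → 41
ticket_id=10: ✓ → 18
ticket_id=11: ✗
ticket_id=12: ✓ → 70
sec_avg = (22 + 76 + 43 + 20 + 41 + 18 + 70) / 7 = 41.4285714286

41.4285714286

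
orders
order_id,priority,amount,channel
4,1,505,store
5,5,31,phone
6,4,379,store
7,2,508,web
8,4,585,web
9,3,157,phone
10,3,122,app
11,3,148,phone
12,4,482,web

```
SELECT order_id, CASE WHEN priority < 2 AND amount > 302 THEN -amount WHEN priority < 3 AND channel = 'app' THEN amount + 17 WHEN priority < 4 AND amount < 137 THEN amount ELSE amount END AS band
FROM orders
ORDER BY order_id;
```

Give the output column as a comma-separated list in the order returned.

-505, 31, 379, 508, 585, 157, 122, 148, 482

order_id=4: priority < 2 AND amount > 302 → -505
order_id=5: ELSE → 31
order_id=6: ELSE → 379
order_id=7: ELSE → 508
order_id=8: ELSE → 585
order_id=9: ELSE → 157
order_id=10: priority < 4 AND amount < 137 → 122
order_id=11: ELSE → 148
order_id=12: ELSE → 482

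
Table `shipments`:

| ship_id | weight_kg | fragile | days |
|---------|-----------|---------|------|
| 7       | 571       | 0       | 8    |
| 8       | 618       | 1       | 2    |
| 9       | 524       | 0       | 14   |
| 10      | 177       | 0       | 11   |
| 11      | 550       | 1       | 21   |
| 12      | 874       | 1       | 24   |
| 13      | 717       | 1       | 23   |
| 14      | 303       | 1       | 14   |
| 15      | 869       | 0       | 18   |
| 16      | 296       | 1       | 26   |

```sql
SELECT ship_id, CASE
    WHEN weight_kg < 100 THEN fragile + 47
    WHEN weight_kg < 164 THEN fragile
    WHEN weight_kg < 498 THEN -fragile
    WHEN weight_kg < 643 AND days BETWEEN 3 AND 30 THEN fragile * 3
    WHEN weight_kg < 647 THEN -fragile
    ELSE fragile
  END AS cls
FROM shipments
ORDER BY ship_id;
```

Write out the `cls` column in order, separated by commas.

0, -1, 0, 0, 3, 1, 1, -1, 0, -1

ship_id=7: weight_kg < 643 AND days BETWEEN 3 AND 30 → 0
ship_id=8: weight_kg < 647 → -1
ship_id=9: weight_kg < 643 AND days BETWEEN 3 AND 30 → 0
ship_id=10: weight_kg < 498 → 0
ship_id=11: weight_kg < 643 AND days BETWEEN 3 AND 30 → 3
ship_id=12: ELSE → 1
ship_id=13: ELSE → 1
ship_id=14: weight_kg < 498 → -1
ship_id=15: ELSE → 0
ship_id=16: weight_kg < 498 → -1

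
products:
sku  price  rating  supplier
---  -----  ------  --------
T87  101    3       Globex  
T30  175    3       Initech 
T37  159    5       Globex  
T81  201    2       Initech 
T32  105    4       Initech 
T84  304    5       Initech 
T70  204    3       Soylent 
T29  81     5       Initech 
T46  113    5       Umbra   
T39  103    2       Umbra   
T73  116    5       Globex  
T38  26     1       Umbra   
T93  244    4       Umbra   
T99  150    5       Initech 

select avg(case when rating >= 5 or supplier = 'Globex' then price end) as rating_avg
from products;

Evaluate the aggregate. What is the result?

sku=T87: ✓ → 101
sku=T30: ✗
sku=T37: ✓ → 159
sku=T81: ✗
sku=T32: ✗
sku=T84: ✓ → 304
sku=T70: ✗
sku=T29: ✓ → 81
sku=T46: ✓ → 113
sku=T39: ✗
sku=T73: ✓ → 116
sku=T38: ✗
sku=T93: ✗
sku=T99: ✓ → 150
rating_avg = (101 + 159 + 304 + 81 + 113 + 116 + 150) / 7 = 146.2857142857

146.2857142857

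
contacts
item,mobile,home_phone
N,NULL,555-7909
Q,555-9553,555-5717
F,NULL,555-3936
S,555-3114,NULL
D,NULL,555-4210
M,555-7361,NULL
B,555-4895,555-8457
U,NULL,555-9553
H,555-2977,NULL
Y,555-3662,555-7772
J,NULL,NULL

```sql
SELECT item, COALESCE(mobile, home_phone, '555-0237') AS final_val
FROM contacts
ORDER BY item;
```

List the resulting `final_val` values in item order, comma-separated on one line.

555-4895, 555-4210, 555-3936, 555-2977, 555-0237, 555-7361, 555-7909, 555-9553, 555-3114, 555-9553, 555-3662

item=B: mobile=555-4895 → 555-4895
item=D: mobile=NULL, home_phone=555-4210 → 555-4210
item=F: mobile=NULL, home_phone=555-3936 → 555-3936
item=H: mobile=555-2977 → 555-2977
item=J: mobile=NULL, home_phone=NULL, → literal 555-0237 → 555-0237
item=M: mobile=555-7361 → 555-7361
item=N: mobile=NULL, home_phone=555-7909 → 555-7909
item=Q: mobile=555-9553 → 555-9553
item=S: mobile=555-3114 → 555-3114
item=U: mobile=NULL, home_phone=555-9553 → 555-9553
item=Y: mobile=555-3662 → 555-3662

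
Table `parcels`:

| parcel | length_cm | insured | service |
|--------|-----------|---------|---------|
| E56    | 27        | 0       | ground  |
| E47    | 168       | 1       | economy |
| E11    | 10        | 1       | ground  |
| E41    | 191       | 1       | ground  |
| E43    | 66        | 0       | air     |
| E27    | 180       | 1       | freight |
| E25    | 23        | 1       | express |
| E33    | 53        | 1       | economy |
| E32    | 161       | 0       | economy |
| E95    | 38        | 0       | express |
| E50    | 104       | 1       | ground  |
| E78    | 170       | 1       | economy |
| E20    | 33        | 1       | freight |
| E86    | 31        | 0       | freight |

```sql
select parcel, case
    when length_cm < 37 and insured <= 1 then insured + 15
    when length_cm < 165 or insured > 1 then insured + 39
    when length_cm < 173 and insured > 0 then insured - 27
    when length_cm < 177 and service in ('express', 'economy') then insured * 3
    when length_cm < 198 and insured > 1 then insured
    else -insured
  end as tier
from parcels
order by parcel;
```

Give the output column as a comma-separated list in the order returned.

parcel=E11: length_cm < 37 and insured <= 1 → 16
parcel=E20: length_cm < 37 and insured <= 1 → 16
parcel=E25: length_cm < 37 and insured <= 1 → 16
parcel=E27: ELSE → -1
parcel=E32: length_cm < 165 or insured > 1 → 39
parcel=E33: length_cm < 165 or insured > 1 → 40
parcel=E41: ELSE → -1
parcel=E43: length_cm < 165 or insured > 1 → 39
parcel=E47: length_cm < 173 and insured > 0 → -26
parcel=E50: length_cm < 165 or insured > 1 → 40
parcel=E56: length_cm < 37 and insured <= 1 → 15
parcel=E78: length_cm < 173 and insured > 0 → -26
parcel=E86: length_cm < 37 and insured <= 1 → 15
parcel=E95: length_cm < 165 or insured > 1 → 39

16, 16, 16, -1, 39, 40, -1, 39, -26, 40, 15, -26, 15, 39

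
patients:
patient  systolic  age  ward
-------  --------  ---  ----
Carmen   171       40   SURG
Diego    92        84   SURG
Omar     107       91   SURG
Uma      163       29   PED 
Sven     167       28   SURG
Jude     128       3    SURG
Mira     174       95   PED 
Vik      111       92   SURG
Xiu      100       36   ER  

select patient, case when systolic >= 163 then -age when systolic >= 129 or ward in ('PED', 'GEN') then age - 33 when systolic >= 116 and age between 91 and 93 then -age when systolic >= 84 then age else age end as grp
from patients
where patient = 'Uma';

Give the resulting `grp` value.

-29

patient = Uma: systolic=163, age=29, ward=PED.
systolic >= 163 → true → -29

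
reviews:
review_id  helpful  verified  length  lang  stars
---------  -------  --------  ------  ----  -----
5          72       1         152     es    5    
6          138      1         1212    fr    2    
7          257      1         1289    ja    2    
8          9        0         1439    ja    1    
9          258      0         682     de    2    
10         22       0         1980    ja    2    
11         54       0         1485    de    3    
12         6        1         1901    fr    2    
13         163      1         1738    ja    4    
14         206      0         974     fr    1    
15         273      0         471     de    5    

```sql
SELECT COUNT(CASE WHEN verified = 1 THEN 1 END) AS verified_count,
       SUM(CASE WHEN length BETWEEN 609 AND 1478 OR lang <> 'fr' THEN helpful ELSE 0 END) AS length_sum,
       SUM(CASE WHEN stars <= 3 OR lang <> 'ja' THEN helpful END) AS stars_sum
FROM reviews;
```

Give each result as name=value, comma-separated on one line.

verified_count=5, length_sum=1452, stars_sum=1295

[verified_count: verified = 1]
review_id=5: ✓ → 1
review_id=6: ✓ → 1
review_id=7: ✓ → 1
review_id=8: ✗
review_id=9: ✗
review_id=10: ✗
review_id=11: ✗
review_id=12: ✓ → 1
review_id=13: ✓ → 1
review_id=14: ✗
review_id=15: ✗
verified_count = COUNT(1, 1, 1, 1, 1) = 5
—
[length_sum: length BETWEEN 609 AND 1478 OR lang <> 'fr']
review_id=5: ✓ → 72
review_id=6: ✓ → 138
review_id=7: ✓ → 257
review_id=8: ✓ → 9
review_id=9: ✓ → 258
review_id=10: ✓ → 22
review_id=11: ✓ → 54
review_id=12: ✗
review_id=13: ✓ → 163
review_id=14: ✓ → 206
review_id=15: ✓ → 273
length_sum = 72 + 138 + 257 + 9 + 258 + 22 + 54 + 163 + 206 + 273 = 1452
—
[stars_sum: stars <= 3 OR lang <> 'ja']
review_id=5: ✓ → 72
review_id=6: ✓ → 138
review_id=7: ✓ → 257
review_id=8: ✓ → 9
review_id=9: ✓ → 258
review_id=10: ✓ → 22
review_id=11: ✓ → 54
review_id=12: ✓ → 6
review_id=13: ✗
review_id=14: ✓ → 206
review_id=15: ✓ → 273
stars_sum = 72 + 138 + 257 + 9 + 258 + 22 + 54 + 6 + 206 + 273 = 1295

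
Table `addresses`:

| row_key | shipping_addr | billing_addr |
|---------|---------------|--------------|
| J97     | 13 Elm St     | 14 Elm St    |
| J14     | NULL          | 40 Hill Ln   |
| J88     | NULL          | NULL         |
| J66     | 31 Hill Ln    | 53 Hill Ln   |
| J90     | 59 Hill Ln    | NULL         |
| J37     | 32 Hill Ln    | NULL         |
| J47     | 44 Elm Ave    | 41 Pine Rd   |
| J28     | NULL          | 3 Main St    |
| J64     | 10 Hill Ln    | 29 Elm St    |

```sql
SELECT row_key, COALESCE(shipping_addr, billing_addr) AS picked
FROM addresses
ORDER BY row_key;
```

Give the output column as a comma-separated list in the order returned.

40 Hill Ln, 3 Main St, 32 Hill Ln, 44 Elm Ave, 10 Hill Ln, 31 Hill Ln, NULL, 59 Hill Ln, 13 Elm St

row_key=J14: shipping_addr=NULL, billing_addr=40 Hill Ln → 40 Hill Ln
row_key=J28: shipping_addr=NULL, billing_addr=3 Main St → 3 Main St
row_key=J37: shipping_addr=32 Hill Ln → 32 Hill Ln
row_key=J47: shipping_addr=44 Elm Ave → 44 Elm Ave
row_key=J64: shipping_addr=10 Hill Ln → 10 Hill Ln
row_key=J66: shipping_addr=31 Hill Ln → 31 Hill Ln
row_key=J88: shipping_addr=NULL, billing_addr=NULL (all NULL) → NULL
row_key=J90: shipping_addr=59 Hill Ln → 59 Hill Ln
row_key=J97: shipping_addr=13 Elm St → 13 Elm St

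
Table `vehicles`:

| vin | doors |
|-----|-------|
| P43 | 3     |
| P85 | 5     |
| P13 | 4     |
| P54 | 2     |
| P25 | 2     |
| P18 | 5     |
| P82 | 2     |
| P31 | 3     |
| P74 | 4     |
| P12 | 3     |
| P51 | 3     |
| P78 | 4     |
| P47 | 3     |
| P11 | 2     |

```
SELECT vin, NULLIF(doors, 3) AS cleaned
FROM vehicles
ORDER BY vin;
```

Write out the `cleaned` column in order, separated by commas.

2, NULL, 4, 5, 2, NULL, NULL, NULL, NULL, 2, 4, 4, 2, 5

vin=P11: doors=2 vs 3: differ → 2
vin=P12: doors=3 vs 3: equal → NULL
vin=P13: doors=4 vs 3: differ → 4
vin=P18: doors=5 vs 3: differ → 5
vin=P25: doors=2 vs 3: differ → 2
vin=P31: doors=3 vs 3: equal → NULL
vin=P43: doors=3 vs 3: equal → NULL
vin=P47: doors=3 vs 3: equal → NULL
vin=P51: doors=3 vs 3: equal → NULL
vin=P54: doors=2 vs 3: differ → 2
vin=P74: doors=4 vs 3: differ → 4
vin=P78: doors=4 vs 3: differ → 4
vin=P82: doors=2 vs 3: differ → 2
vin=P85: doors=5 vs 3: differ → 5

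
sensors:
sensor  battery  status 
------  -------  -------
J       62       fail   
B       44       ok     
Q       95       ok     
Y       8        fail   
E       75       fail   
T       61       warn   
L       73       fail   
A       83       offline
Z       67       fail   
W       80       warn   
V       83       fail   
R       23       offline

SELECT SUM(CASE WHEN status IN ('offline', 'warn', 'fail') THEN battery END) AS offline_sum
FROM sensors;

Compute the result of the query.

615

sensor=J: ✓ → 62
sensor=B: ✗
sensor=Q: ✗
sensor=Y: ✓ → 8
sensor=E: ✓ → 75
sensor=T: ✓ → 61
sensor=L: ✓ → 73
sensor=A: ✓ → 83
sensor=Z: ✓ → 67
sensor=W: ✓ → 80
sensor=V: ✓ → 83
sensor=R: ✓ → 23
offline_sum = 62 + 8 + 75 + 61 + 73 + 83 + 67 + 80 + 83 + 23 = 615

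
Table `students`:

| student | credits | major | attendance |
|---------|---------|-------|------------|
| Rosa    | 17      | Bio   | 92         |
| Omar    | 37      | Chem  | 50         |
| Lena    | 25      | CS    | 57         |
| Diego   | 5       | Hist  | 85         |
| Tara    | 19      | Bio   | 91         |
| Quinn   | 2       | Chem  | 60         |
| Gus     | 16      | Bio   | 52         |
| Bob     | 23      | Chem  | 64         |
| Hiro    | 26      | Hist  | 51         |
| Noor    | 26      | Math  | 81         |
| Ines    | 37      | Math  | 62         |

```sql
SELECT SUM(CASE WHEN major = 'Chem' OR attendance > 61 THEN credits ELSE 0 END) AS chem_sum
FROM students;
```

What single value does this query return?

student=Rosa: ✓ → 17
student=Omar: ✓ → 37
student=Lena: ✗
student=Diego: ✓ → 5
student=Tara: ✓ → 19
student=Quinn: ✓ → 2
student=Gus: ✗
student=Bob: ✓ → 23
student=Hiro: ✗
student=Noor: ✓ → 26
student=Ines: ✓ → 37
chem_sum = 17 + 37 + 5 + 19 + 2 + 23 + 26 + 37 = 166

166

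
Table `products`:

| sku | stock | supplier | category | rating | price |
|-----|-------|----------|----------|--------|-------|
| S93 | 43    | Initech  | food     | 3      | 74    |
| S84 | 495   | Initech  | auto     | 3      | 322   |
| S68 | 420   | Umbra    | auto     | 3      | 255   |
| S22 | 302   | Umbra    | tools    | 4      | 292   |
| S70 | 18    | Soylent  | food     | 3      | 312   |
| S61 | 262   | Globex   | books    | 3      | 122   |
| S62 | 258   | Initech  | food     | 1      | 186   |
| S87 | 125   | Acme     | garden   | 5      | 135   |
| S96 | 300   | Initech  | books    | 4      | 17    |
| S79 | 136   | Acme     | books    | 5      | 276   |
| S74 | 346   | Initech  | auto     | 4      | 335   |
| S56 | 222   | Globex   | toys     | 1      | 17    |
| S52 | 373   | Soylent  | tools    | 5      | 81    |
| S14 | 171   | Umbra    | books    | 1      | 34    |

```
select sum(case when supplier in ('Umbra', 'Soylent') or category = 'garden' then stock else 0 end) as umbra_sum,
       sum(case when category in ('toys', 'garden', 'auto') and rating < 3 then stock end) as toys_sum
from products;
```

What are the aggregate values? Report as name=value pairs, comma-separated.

[umbra_sum: supplier in ('Umbra', 'Soylent') or category = 'garden']
sku=S93: ✗
sku=S84: ✗
sku=S68: ✓ → 420
sku=S22: ✓ → 302
sku=S70: ✓ → 18
sku=S61: ✗
sku=S62: ✗
sku=S87: ✓ → 125
sku=S96: ✗
sku=S79: ✗
sku=S74: ✗
sku=S56: ✗
sku=S52: ✓ → 373
sku=S14: ✓ → 171
umbra_sum = 420 + 302 + 18 + 125 + 373 + 171 = 1409
—
[toys_sum: category in ('toys', 'garden', 'auto') and rating < 3]
sku=S93: ✗
sku=S84: ✗
sku=S68: ✗
sku=S22: ✗
sku=S70: ✗
sku=S61: ✗
sku=S62: ✗
sku=S87: ✗
sku=S96: ✗
sku=S79: ✗
sku=S74: ✗
sku=S56: ✓ → 222
sku=S52: ✗
sku=S14: ✗
toys_sum = 222

umbra_sum=1409, toys_sum=222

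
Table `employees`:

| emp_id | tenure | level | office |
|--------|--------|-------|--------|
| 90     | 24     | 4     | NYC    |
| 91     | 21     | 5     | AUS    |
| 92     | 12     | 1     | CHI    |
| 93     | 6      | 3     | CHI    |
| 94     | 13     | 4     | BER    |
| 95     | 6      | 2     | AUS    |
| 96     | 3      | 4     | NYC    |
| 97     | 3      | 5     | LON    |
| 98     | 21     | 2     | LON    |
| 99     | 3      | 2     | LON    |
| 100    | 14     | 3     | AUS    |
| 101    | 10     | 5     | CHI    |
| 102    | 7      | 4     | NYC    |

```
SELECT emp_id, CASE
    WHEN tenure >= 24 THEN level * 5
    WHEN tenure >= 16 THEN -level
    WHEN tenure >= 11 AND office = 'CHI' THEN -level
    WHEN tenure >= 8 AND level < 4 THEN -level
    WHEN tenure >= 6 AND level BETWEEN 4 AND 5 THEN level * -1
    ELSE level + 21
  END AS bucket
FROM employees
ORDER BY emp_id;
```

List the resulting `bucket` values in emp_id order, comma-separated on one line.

20, -5, -1, 24, -4, 23, 25, 26, -2, 23, -3, -5, -4

emp_id=90: tenure >= 24 → 20
emp_id=91: tenure >= 16 → -5
emp_id=92: tenure >= 11 AND office = 'CHI' → -1
emp_id=93: ELSE → 24
emp_id=94: tenure >= 6 AND level BETWEEN 4 AND 5 → -4
emp_id=95: ELSE → 23
emp_id=96: ELSE → 25
emp_id=97: ELSE → 26
emp_id=98: tenure >= 16 → -2
emp_id=99: ELSE → 23
emp_id=100: tenure >= 8 AND level < 4 → -3
emp_id=101: tenure >= 6 AND level BETWEEN 4 AND 5 → -5
emp_id=102: tenure >= 6 AND level BETWEEN 4 AND 5 → -4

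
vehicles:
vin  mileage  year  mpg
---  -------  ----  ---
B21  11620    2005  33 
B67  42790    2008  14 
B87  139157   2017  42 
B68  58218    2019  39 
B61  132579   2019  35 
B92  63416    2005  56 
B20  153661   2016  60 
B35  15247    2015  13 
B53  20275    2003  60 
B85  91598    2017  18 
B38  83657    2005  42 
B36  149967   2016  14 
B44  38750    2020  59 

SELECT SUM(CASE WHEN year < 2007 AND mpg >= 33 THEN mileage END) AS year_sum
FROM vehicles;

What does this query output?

vin=B21: ✓ → 11620
vin=B67: ✗
vin=B87: ✗
vin=B68: ✗
vin=B61: ✗
vin=B92: ✓ → 63416
vin=B20: ✗
vin=B35: ✗
vin=B53: ✓ → 20275
vin=B85: ✗
vin=B38: ✓ → 83657
vin=B36: ✗
vin=B44: ✗
year_sum = 11620 + 63416 + 20275 + 83657 = 178968

178968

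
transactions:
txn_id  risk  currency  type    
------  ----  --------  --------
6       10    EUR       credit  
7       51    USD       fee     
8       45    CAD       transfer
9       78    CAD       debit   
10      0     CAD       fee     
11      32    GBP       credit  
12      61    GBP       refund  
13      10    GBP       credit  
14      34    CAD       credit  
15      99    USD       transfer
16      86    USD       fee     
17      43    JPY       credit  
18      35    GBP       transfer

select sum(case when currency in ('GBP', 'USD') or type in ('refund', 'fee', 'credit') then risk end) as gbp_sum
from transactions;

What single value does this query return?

txn_id=6: ✓ → 10
txn_id=7: ✓ → 51
txn_id=8: ✗
txn_id=9: ✗
txn_id=10: ✓ → 0
txn_id=11: ✓ → 32
txn_id=12: ✓ → 61
txn_id=13: ✓ → 10
txn_id=14: ✓ → 34
txn_id=15: ✓ → 99
txn_id=16: ✓ → 86
txn_id=17: ✓ → 43
txn_id=18: ✓ → 35
gbp_sum = 10 + 51 + 32 + 61 + 10 + 34 + 99 + 86 + 43 + 35 = 461

461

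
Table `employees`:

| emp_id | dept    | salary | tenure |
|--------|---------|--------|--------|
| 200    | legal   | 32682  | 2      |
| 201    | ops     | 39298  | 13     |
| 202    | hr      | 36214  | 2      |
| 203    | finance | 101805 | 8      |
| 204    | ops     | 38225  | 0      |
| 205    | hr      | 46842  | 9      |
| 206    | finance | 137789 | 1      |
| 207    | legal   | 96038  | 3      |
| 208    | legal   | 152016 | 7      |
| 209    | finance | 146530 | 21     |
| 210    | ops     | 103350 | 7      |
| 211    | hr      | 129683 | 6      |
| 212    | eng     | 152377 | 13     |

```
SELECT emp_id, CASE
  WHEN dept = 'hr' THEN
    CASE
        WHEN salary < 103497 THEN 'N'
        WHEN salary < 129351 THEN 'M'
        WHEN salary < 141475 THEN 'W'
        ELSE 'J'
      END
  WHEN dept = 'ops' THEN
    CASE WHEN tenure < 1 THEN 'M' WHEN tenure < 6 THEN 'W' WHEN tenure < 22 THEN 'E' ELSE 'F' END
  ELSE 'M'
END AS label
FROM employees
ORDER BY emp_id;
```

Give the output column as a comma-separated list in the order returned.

M, E, N, M, M, N, M, M, M, M, E, W, M

emp_id=200: dept='legal' → outer ELSE → M
emp_id=201: dept='ops' → inner[tenure < 22] → E
emp_id=202: dept='hr' → inner[salary < 103497] → N
emp_id=203: dept='finance' → outer ELSE → M
emp_id=204: dept='ops' → inner[tenure < 1] → M
emp_id=205: dept='hr' → inner[salary < 103497] → N
emp_id=206: dept='finance' → outer ELSE → M
emp_id=207: dept='legal' → outer ELSE → M
emp_id=208: dept='legal' → outer ELSE → M
emp_id=209: dept='finance' → outer ELSE → M
emp_id=210: dept='ops' → inner[tenure < 22] → E
emp_id=211: dept='hr' → inner[salary < 141475] → W
emp_id=212: dept='eng' → outer ELSE → M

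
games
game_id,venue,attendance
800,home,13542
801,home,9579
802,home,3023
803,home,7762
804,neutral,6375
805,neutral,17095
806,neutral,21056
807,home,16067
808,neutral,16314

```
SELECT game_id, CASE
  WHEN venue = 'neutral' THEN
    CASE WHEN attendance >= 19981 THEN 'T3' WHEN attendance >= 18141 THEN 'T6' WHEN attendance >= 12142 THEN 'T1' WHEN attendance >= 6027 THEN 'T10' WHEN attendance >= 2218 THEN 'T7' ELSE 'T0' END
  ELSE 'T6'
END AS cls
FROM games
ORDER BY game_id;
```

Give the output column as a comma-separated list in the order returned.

T6, T6, T6, T6, T10, T1, T3, T6, T1

game_id=800: venue='home' → outer ELSE → T6
game_id=801: venue='home' → outer ELSE → T6
game_id=802: venue='home' → outer ELSE → T6
game_id=803: venue='home' → outer ELSE → T6
game_id=804: venue='neutral' → inner[attendance >= 6027] → T10
game_id=805: venue='neutral' → inner[attendance >= 12142] → T1
game_id=806: venue='neutral' → inner[attendance >= 19981] → T3
game_id=807: venue='home' → outer ELSE → T6
game_id=808: venue='neutral' → inner[attendance >= 12142] → T1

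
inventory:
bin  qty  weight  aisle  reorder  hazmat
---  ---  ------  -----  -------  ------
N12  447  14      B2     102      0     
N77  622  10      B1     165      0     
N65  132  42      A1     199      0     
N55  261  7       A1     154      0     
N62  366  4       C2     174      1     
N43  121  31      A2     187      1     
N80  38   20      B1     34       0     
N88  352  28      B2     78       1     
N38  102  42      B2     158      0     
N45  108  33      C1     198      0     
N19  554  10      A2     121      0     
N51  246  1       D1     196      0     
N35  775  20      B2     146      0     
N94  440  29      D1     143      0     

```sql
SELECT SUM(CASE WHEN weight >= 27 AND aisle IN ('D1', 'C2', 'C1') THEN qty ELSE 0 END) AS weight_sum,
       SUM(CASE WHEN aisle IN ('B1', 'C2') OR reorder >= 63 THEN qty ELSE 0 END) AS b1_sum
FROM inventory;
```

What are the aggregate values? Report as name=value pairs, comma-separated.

weight_sum=548, b1_sum=4564

[weight_sum: weight >= 27 AND aisle IN ('D1', 'C2', 'C1')]
bin=N12: ✗
bin=N77: ✗
bin=N65: ✗
bin=N55: ✗
bin=N62: ✗
bin=N43: ✗
bin=N80: ✗
bin=N88: ✗
bin=N38: ✗
bin=N45: ✓ → 108
bin=N19: ✗
bin=N51: ✗
bin=N35: ✗
bin=N94: ✓ → 440
weight_sum = 108 + 440 = 548
—
[b1_sum: aisle IN ('B1', 'C2') OR reorder >= 63]
bin=N12: ✓ → 447
bin=N77: ✓ → 622
bin=N65: ✓ → 132
bin=N55: ✓ → 261
bin=N62: ✓ → 366
bin=N43: ✓ → 121
bin=N80: ✓ → 38
bin=N88: ✓ → 352
bin=N38: ✓ → 102
bin=N45: ✓ → 108
bin=N19: ✓ → 554
bin=N51: ✓ → 246
bin=N35: ✓ → 775
bin=N94: ✓ → 440
b1_sum = 447 + 622 + 132 + 261 + 366 + 121 + 38 + 352 + 102 + 108 + 554 + 246 + 775 + 440 = 4564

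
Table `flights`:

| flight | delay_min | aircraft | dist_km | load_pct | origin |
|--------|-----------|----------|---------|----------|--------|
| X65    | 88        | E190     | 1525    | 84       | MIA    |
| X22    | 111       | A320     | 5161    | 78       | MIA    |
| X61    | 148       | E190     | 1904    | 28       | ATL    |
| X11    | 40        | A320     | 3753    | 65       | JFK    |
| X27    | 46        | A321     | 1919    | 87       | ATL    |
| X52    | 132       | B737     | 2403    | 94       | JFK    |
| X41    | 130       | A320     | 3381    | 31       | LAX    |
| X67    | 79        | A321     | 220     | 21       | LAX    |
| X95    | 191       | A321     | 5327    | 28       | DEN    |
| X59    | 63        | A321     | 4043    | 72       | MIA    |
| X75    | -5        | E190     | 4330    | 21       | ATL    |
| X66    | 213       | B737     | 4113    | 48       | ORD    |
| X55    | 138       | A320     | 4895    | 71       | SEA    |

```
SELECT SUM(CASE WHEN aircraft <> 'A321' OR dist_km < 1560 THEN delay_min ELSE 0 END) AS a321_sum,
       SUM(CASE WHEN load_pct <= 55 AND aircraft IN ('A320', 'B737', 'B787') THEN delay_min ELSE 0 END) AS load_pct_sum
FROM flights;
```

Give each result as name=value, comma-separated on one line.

a321_sum=1074, load_pct_sum=343

[a321_sum: aircraft <> 'A321' OR dist_km < 1560]
flight=X65: ✓ → 88
flight=X22: ✓ → 111
flight=X61: ✓ → 148
flight=X11: ✓ → 40
flight=X27: ✗
flight=X52: ✓ → 132
flight=X41: ✓ → 130
flight=X67: ✓ → 79
flight=X95: ✗
flight=X59: ✗
flight=X75: ✓ → -5
flight=X66: ✓ → 213
flight=X55: ✓ → 138
a321_sum = 88 + 111 + 148 + 40 + 132 + 130 + 79 + -5 + 213 + 138 = 1074
—
[load_pct_sum: load_pct <= 55 AND aircraft IN ('A320', 'B737', 'B787')]
flight=X65: ✗
flight=X22: ✗
flight=X61: ✗
flight=X11: ✗
flight=X27: ✗
flight=X52: ✗
flight=X41: ✓ → 130
flight=X67: ✗
flight=X95: ✗
flight=X59: ✗
flight=X75: ✗
flight=X66: ✓ → 213
flight=X55: ✗
load_pct_sum = 130 + 213 = 343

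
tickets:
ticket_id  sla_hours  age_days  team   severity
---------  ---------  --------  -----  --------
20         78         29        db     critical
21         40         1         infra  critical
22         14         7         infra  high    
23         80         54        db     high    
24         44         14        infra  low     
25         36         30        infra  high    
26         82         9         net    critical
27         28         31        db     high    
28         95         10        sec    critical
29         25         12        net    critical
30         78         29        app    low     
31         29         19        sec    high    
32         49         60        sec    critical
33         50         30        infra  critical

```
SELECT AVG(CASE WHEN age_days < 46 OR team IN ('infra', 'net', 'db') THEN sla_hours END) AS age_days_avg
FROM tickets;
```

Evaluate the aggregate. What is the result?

ticket_id=20: ✓ → 78
ticket_id=21: ✓ → 40
ticket_id=22: ✓ → 14
ticket_id=23: ✓ → 80
ticket_id=24: ✓ → 44
ticket_id=25: ✓ → 36
ticket_id=26: ✓ → 82
ticket_id=27: ✓ → 28
ticket_id=28: ✓ → 95
ticket_id=29: ✓ → 25
ticket_id=30: ✓ → 78
ticket_id=31: ✓ → 29
ticket_id=32: ✗
ticket_id=33: ✓ → 50
age_days_avg = (78 + 40 + 14 + 80 + 44 + 36 + 82 + 28 + 95 + 25 + 78 + 29 + 50) / 13 = 52.2307692308

52.2307692308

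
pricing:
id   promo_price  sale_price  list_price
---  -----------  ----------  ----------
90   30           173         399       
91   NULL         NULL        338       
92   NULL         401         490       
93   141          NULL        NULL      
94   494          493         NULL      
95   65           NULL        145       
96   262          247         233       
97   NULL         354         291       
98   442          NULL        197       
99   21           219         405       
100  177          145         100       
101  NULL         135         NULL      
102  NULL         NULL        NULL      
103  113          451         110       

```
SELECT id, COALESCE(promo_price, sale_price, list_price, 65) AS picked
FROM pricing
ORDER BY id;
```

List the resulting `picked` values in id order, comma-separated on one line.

id=90: promo_price=30 → 30
id=91: promo_price=NULL, sale_price=NULL, list_price=338 → 338
id=92: promo_price=NULL, sale_price=401 → 401
id=93: promo_price=141 → 141
id=94: promo_price=494 → 494
id=95: promo_price=65 → 65
id=96: promo_price=262 → 262
id=97: promo_price=NULL, sale_price=354 → 354
id=98: promo_price=442 → 442
id=99: promo_price=21 → 21
id=100: promo_price=177 → 177
id=101: promo_price=NULL, sale_price=135 → 135
id=102: promo_price=NULL, sale_price=NULL, list_price=NULL, → literal 65 → 65
id=103: promo_price=113 → 113

30, 338, 401, 141, 494, 65, 262, 354, 442, 21, 177, 135, 65, 113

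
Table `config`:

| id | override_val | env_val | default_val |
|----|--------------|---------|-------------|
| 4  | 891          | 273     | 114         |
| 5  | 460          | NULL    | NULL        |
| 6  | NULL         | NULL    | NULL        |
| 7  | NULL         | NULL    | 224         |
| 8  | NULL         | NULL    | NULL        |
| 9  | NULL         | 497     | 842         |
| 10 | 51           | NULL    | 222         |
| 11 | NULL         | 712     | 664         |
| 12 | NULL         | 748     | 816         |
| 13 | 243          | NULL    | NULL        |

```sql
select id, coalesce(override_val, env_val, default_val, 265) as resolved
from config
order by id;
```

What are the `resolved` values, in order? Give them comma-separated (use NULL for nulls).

id=4: override_val=891 → 891
id=5: override_val=460 → 460
id=6: override_val=NULL, env_val=NULL, default_val=NULL, → literal 265 → 265
id=7: override_val=NULL, env_val=NULL, default_val=224 → 224
id=8: override_val=NULL, env_val=NULL, default_val=NULL, → literal 265 → 265
id=9: override_val=NULL, env_val=497 → 497
id=10: override_val=51 → 51
id=11: override_val=NULL, env_val=712 → 712
id=12: override_val=NULL, env_val=748 → 748
id=13: override_val=243 → 243

891, 460, 265, 224, 265, 497, 51, 712, 748, 243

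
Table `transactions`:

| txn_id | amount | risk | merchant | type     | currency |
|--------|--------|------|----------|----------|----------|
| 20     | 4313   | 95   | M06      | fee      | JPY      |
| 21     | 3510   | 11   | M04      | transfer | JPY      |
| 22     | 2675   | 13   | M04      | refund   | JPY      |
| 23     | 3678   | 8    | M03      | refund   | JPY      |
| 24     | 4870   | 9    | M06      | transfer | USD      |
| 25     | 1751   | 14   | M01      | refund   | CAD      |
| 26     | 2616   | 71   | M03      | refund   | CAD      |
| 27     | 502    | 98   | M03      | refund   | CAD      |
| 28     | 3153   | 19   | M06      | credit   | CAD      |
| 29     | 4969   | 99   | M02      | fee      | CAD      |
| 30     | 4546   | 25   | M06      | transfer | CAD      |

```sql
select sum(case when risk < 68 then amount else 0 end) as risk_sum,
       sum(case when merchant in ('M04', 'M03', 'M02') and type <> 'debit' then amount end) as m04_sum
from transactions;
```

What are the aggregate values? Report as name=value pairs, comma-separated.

risk_sum=24183, m04_sum=17950

[risk_sum: risk < 68]
txn_id=20: ✗
txn_id=21: ✓ → 3510
txn_id=22: ✓ → 2675
txn_id=23: ✓ → 3678
txn_id=24: ✓ → 4870
txn_id=25: ✓ → 1751
txn_id=26: ✗
txn_id=27: ✗
txn_id=28: ✓ → 3153
txn_id=29: ✗
txn_id=30: ✓ → 4546
risk_sum = 3510 + 2675 + 3678 + 4870 + 1751 + 3153 + 4546 = 24183
—
[m04_sum: merchant in ('M04', 'M03', 'M02') and type <> 'debit']
txn_id=20: ✗
txn_id=21: ✓ → 3510
txn_id=22: ✓ → 2675
txn_id=23: ✓ → 3678
txn_id=24: ✗
txn_id=25: ✗
txn_id=26: ✓ → 2616
txn_id=27: ✓ → 502
txn_id=28: ✗
txn_id=29: ✓ → 4969
txn_id=30: ✗
m04_sum = 3510 + 2675 + 3678 + 2616 + 502 + 4969 = 17950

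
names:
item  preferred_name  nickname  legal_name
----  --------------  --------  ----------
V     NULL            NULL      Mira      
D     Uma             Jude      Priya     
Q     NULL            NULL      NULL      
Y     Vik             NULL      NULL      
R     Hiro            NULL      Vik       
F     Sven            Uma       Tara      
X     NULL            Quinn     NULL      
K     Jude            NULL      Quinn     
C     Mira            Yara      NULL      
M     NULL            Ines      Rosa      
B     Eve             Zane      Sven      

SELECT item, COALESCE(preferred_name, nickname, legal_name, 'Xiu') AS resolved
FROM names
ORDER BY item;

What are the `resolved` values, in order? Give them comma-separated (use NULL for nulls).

item=B: preferred_name=Eve → Eve
item=C: preferred_name=Mira → Mira
item=D: preferred_name=Uma → Uma
item=F: preferred_name=Sven → Sven
item=K: preferred_name=Jude → Jude
item=M: preferred_name=NULL, nickname=Ines → Ines
item=Q: preferred_name=NULL, nickname=NULL, legal_name=NULL, → literal Xiu → Xiu
item=R: preferred_name=Hiro → Hiro
item=V: preferred_name=NULL, nickname=NULL, legal_name=Mira → Mira
item=X: preferred_name=NULL, nickname=Quinn → Quinn
item=Y: preferred_name=Vik → Vik

Eve, Mira, Uma, Sven, Jude, Ines, Xiu, Hiro, Mira, Quinn, Vik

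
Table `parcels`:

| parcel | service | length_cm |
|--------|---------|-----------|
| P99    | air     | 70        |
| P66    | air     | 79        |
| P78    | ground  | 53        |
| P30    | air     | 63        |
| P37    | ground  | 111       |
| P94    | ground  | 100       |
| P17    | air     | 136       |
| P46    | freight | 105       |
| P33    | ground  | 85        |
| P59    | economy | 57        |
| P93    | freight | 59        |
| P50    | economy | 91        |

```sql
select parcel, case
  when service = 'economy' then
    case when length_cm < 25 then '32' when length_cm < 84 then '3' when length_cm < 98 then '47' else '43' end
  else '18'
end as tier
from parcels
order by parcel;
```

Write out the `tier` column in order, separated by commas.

18, 18, 18, 18, 18, 47, 3, 18, 18, 18, 18, 18

parcel=P17: service='air' → outer ELSE → 18
parcel=P30: service='air' → outer ELSE → 18
parcel=P33: service='ground' → outer ELSE → 18
parcel=P37: service='ground' → outer ELSE → 18
parcel=P46: service='freight' → outer ELSE → 18
parcel=P50: service='economy' → inner[length_cm < 98] → 47
parcel=P59: service='economy' → inner[length_cm < 84] → 3
parcel=P66: service='air' → outer ELSE → 18
parcel=P78: service='ground' → outer ELSE → 18
parcel=P93: service='freight' → outer ELSE → 18
parcel=P94: service='ground' → outer ELSE → 18
parcel=P99: service='air' → outer ELSE → 18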